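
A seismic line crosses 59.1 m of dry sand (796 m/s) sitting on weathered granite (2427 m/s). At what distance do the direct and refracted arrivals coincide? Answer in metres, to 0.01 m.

x_cross = 2h·√((V₂+V₁)/(V₂−V₁)).
(V₂+V₁)/(V₂−V₁) = (2427+796)/(2427−796) = 1.9761; √ = 1.4057.
x_cross = 2·59.1·1.4057 = 166.16 m.

166.16 m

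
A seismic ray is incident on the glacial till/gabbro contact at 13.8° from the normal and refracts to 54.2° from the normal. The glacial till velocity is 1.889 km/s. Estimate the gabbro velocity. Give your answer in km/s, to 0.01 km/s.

Snell's law: sin 13.8°/V₁ = sin 54.2°/V₂.
V₂ = V₁·sin 54.2°/sin 13.8° = 1.889 × 3.4002 = 6.42 km/s.

6.42 km/s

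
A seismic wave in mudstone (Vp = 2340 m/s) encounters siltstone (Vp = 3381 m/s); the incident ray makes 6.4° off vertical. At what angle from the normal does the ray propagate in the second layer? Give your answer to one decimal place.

9.3°

Snell's law: sin θ₂ = (V₂/V₁)·sin θ₁ = (3381/2340)·sin 6.4° = 0.1611.
θ₂ = sin⁻¹(0.1611) = 9.27° (from vertical).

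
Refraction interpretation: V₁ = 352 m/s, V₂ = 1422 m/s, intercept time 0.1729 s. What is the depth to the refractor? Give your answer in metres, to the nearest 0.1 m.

h = tᵢ·V₁·V₂ / (2·√(V₂²−V₁²)).
√(V₂²−V₁²) = √(1422² − 352²) = 1377.7 m/s.
h = 0.1729 s × 352 × 1422 / (2 × 1377.7) = 31.41 m.

31.4 m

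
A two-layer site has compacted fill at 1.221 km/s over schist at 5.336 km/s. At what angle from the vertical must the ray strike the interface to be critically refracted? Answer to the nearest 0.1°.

13.2°

At critical incidence the refracted ray runs along the interface (θ₂ = 90°), so sin θ_c = V₁/V₂.
θ_c = arcsin(1.221/5.336) = arcsin 0.2288 = 13.23°.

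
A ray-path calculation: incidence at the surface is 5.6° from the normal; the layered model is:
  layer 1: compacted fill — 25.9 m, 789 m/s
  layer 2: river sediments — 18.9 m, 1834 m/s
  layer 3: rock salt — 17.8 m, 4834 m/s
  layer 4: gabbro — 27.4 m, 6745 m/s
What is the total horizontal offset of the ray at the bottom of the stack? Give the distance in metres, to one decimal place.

61.7 m

Ray parameter p = sin 5.6° / 789 m/s = 1.2368e-04 s/m.
Layer 1: θ = 5.60°; offset = 25.9·tan 5.60° = 2.540 m.
Layer 2: sin θ = p·1834 = 0.2268 → θ = 13.11°; offset = 18.9·tan 13.11° = 4.402 m.
Layer 3: sin θ = p·4834 = 0.5979 → θ = 36.72°; offset = 17.8·tan 36.72° = 13.276 m.
Layer 4: sin θ = p·6745 = 0.8342 → θ = 56.53°; offset = 27.4·tan 56.53° = 41.451 m.
Summing the layer offsets gives 61.668 m.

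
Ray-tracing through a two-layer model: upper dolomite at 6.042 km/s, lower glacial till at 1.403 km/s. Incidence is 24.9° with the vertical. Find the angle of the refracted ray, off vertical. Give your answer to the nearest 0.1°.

sin θ₁/V₁ = sin θ₂/V₂ ⇒ sin θ₂ = 1.403·sin 24.9°/6.042 = 1.403·0.4210/6.042 = 0.0978.
θ₂ = sin⁻¹(0.0978) = 5.61° (from vertical).

5.6°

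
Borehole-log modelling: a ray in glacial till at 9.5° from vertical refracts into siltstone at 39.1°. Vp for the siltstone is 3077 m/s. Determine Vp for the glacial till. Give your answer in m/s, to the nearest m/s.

805 m/s

sin 9.5° = 0.1650; sin 39.1° = 0.6307.
V₁ = V₂·(sin θ₁/sin θ₂) = 3077·(0.1650/0.6307) = 805.25 m/s.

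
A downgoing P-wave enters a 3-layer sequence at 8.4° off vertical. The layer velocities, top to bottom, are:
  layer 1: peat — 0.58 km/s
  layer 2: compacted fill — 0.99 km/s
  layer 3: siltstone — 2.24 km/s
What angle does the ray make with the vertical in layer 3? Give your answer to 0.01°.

Snell's law across each interface conserves sin θ / V, so sin θ_3 = V_3·sin θ₁/V₁.
sin θ_3 = 2.24 × sin 8.4° / 0.58 = 0.5642.
θ_3 = 34.35° from the vertical.

34.35°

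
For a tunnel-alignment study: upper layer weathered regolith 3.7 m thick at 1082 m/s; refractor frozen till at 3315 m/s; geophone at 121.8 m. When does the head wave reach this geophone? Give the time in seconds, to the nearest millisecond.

θ_c = arcsin(V₁/V₂) = arcsin(1082/3315) = 19.05°, cos θ_c = 0.9452.
Intercept time tᵢ = 2h cos θ_c / V₁ = 2·3.7·0.9452/1082 = 0.00646 s.
t = x/V₂ + tᵢ = 121.8/3315 + 0.00646 = 0.04321 s.

0.043 s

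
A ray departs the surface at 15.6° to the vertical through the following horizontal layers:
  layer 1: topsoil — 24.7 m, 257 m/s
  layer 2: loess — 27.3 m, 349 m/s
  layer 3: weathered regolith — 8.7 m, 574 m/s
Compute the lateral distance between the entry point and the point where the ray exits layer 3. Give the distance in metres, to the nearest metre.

24 m

Ray parameter p = sin 15.6° / 257 m/s = 1.0464e-03 s/m.
Layer 1: θ = 15.60°; offset = 24.7·tan 15.60° = 6.896 m.
Layer 2: sin θ = p·349 = 0.3652 → θ = 21.42°; offset = 27.3·tan 21.42° = 10.709 m.
Layer 3: sin θ = p·574 = 0.6006 → θ = 36.91°; offset = 8.7·tan 36.91° = 6.536 m.
Σ offsets = 24.141 m.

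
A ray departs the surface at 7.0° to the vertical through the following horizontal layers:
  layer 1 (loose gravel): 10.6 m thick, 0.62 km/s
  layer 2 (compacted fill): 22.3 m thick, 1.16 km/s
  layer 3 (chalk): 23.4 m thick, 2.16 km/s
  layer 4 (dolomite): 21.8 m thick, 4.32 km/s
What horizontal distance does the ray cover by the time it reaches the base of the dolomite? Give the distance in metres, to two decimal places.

Ray parameter p = sin 7.0° / 0.62 km/s = 1.9656e-01 s/km.
Layer 1: θ = 7.00°; offset = 10.6·tan 7.00° = 1.3015 m.
Layer 2: sin θ = p·1.16 = 0.2280 → θ = 13.18°; offset = 22.3·tan 13.18° = 5.2223 m.
Layer 3: sin θ = p·2.16 = 0.4246 → θ = 25.12°; offset = 23.4·tan 25.12° = 10.9733 m.
Layer 4: sin θ = p·4.32 = 0.8492 → θ = 58.12°; offset = 21.8·tan 58.12° = 35.0501 m.
Total horizontal offset = 52.5472 m.

52.55 m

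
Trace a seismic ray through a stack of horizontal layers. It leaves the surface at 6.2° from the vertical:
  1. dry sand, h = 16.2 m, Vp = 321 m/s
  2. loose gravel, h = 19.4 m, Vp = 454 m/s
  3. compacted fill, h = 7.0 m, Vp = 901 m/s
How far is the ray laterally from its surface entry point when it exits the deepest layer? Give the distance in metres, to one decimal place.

7.0 m

Ray parameter p = sin 6.2° / 321 m/s = 3.3645e-04 s/m.
Layer 1: θ = 6.20°; offset = 16.2·tan 6.20° = 1.760 m.
Layer 2: sin θ = p·454 = 0.1527 → θ = 8.79°; offset = 19.4·tan 8.79° = 2.998 m.
Layer 3: sin θ = p·901 = 0.3031 → θ = 17.65°; offset = 7.0·tan 17.65° = 2.227 m.
Total horizontal offset = 6.985 m.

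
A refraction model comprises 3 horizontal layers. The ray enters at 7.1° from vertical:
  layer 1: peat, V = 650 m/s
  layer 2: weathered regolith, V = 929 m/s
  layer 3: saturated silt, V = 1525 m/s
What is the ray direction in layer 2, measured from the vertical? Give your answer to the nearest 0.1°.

10.2°

Ray parameter p = sin 7.1° / 650 = 1.9016e-04 s/m.
sin θ_2 = p·V_2 = 1.9016e-04 × 929 = 0.1767.
θ_2 = arcsin 0.1767 = 10.17°.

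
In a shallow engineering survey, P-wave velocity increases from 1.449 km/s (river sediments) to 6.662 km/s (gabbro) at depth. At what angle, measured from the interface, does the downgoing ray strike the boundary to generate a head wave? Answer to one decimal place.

77.4°

Critical incidence: sin θ_c = V₁/V₂ = 1.449/6.662 = 0.2175.
θ_c = arcsin 0.2175 = 12.56°.
Measured from the interface: 90° − 12.56° = 77.44°.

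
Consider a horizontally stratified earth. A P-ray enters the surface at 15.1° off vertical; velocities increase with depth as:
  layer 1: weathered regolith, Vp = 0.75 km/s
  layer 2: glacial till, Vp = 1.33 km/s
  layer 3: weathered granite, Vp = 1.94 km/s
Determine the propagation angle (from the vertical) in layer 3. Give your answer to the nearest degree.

42°

Ray parameter p = sin 15.1° / 0.75 = 3.4734e-01 s/km.
sin θ_3 = p·V_3 = 3.4734e-01 × 1.94 = 0.6738.
θ_3 = 42.36° from the vertical.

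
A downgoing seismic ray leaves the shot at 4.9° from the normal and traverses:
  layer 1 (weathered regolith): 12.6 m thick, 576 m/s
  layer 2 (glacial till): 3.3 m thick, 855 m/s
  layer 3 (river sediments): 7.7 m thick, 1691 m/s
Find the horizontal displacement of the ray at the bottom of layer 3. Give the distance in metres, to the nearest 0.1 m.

3.5 m

Apply Snell's law at each interface; in layer i the horizontal offset is hᵢ·tan θᵢ.
Layer 1: θ = 4.90°; offset = 12.6·tan 4.90° = 1.080 m.
Layer 2: sin θ = 855·sin 4.9°/576 = 0.1268, θ = 7.28°; offset = 3.3·tan 7.28° = 0.422 m.
Layer 3: sin θ = 1691·sin 4.9°/576 = 0.2508, θ = 14.52°; offset = 7.7·tan 14.52° = 1.995 m.
Total horizontal offset = 3.497 m.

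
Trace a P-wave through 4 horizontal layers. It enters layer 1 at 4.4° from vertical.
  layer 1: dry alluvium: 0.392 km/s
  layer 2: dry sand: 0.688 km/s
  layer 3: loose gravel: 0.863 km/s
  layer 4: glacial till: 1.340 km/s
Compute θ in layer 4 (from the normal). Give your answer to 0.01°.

15.20°

Snell's law across each interface conserves sin θ / V, so sin θ_4 = V_4·sin θ₁/V₁.
sin θ_4 = 1.340 × sin 4.4° / 0.392 = 0.2623.
θ_4 = 15.20° from the vertical.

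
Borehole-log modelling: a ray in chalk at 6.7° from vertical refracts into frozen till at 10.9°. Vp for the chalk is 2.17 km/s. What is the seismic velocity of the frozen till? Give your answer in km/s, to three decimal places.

sin 6.7° = 0.1167; sin 10.9° = 0.1891.
V₂ = V₁·(sin θ₂/sin θ₁) = 2.17·(0.1891/0.1167) = 3.517 km/s.

3.517 km/s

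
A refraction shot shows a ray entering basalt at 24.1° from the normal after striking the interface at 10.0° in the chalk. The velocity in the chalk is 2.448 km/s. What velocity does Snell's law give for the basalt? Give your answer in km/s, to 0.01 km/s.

5.76 km/s

Snell's law: sin 10.0°/V₁ = sin 24.1°/V₂.
V₂ = V₁·sin 24.1°/sin 10.0° = 2.448 × 2.3515 = 5.76 km/s.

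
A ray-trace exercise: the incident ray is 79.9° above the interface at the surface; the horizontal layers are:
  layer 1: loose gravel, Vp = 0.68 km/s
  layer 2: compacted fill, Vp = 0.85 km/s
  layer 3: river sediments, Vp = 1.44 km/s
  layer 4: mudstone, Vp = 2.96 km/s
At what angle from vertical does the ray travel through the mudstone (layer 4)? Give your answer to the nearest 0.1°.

49.8°

From the normal: θ₁ = 90° − 79.9° = 10.1°.
Ray parameter p = sin 10.1° / 0.68 = 2.5789e-01 s/km.
sin θ_4 = p·V_4 = 2.5789e-01 × 2.96 = 0.7634.
θ_4 = arcsin 0.7634 = 49.76°.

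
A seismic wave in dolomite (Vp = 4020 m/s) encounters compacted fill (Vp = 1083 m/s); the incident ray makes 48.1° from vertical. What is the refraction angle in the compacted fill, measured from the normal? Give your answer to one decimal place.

Snell's law: sin θ₂ = (V₂/V₁)·sin θ₁ = (1083/4020)·sin 48.1° = 0.2005.
θ₂ = sin⁻¹(0.2005) = 11.57° (from vertical).

11.6°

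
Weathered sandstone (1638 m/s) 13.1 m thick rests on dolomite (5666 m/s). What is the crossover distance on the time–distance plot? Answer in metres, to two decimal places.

35.28 m

θ_c = arcsin(1638/5666) = 16.80°, so cos θ_c = 0.9573 and tᵢ = 2h cos θ_c/V₁ = 0.0153 s.
At crossover x/V₁ = x/V₂ + tᵢ ⇒ x = tᵢ/(1/V₁ − 1/V₂) = 0.01531/(6.1050e-04 − 1.7649e-04) = 35.28 m.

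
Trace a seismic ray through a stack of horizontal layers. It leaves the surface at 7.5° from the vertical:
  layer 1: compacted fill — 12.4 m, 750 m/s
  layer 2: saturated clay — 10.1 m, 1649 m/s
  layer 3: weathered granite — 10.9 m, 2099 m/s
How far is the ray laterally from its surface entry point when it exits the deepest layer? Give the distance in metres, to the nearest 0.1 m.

8.9 m

Apply Snell's law at each interface; in layer i the horizontal offset is hᵢ·tan θᵢ.
Layer 1: θ = 7.50°; offset = 12.4·tan 7.50° = 1.632 m.
Layer 2: sin θ = 1649·sin 7.5°/750 = 0.2870, θ = 16.68°; offset = 10.1·tan 16.68° = 3.026 m.
Layer 3: sin θ = 2099·sin 7.5°/750 = 0.3653, θ = 21.43°; offset = 10.9·tan 21.43° = 4.277 m.
Σ offsets = 8.936 m.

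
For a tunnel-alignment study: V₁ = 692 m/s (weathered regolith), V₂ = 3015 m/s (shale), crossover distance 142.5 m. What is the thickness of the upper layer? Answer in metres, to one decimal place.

56.4 m

x_cross = 2h·√((V₂+V₁)/(V₂−V₁)) → h = x_cross / (2·√((V₂+V₁)/(V₂−V₁))).
√((V₂+V₁)/(V₂−V₁)) = √((3015+692)/(3015−692)) = 1.2632.
h = 142.5 / (2·1.2632) = 56.40 m.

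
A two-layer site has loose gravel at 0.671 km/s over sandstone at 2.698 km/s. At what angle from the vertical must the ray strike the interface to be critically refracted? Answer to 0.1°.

At critical incidence the refracted ray runs along the interface (θ₂ = 90°), so sin θ_c = V₁/V₂.
θ_c = arcsin(0.671/2.698) = arcsin 0.2487 = 14.40°.

14.4°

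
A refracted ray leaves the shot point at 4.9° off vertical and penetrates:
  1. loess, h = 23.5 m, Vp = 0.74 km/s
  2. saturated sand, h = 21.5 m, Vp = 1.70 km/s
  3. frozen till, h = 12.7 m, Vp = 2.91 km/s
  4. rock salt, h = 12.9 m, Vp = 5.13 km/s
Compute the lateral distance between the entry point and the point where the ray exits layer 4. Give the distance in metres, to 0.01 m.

p = sin θ₁/V₁ = sin 4.9°/0.74 = 1.1543e-01 s/km is conserved through the stack.
Layer 1: θ = 4.90°; offset = 23.5·tan 4.90° = 2.0147 m.
Layer 2: sin θ = p·1.70 = 0.1962 → θ = 11.32°; offset = 21.5·tan 11.32° = 4.3026 m.
Layer 3: sin θ = p·2.91 = 0.3359 → θ = 19.63°; offset = 12.7·tan 19.63° = 4.5290 m.
Layer 4: sin θ = p·5.13 = 0.5921 → θ = 36.31°; offset = 12.9·tan 36.31° = 9.4793 m.
Σ offsets = 20.3255 m.

20.33 m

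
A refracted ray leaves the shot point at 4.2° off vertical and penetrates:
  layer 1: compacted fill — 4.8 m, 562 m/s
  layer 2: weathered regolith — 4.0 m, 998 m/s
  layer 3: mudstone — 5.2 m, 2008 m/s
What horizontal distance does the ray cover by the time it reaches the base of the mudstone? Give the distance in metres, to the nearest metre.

2 m

p = sin θ₁/V₁ = sin 4.2°/562 = 1.3032e-04 s/m is conserved through the stack.
Layer 1: θ = 4.20°; offset = 4.8·tan 4.20° = 0.352 m.
Layer 2: sin θ = p·998 = 0.1301 → θ = 7.47°; offset = 4.0·tan 7.47° = 0.525 m.
Layer 3: sin θ = p·2008 = 0.2617 → θ = 15.17°; offset = 5.2·tan 15.17° = 1.410 m.
Summing the layer offsets gives 2.287 m.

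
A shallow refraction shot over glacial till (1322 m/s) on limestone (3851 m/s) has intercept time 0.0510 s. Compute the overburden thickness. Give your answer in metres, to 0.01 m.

θ_c = arcsin(1322/3851) = 20.08°; cos θ_c = 0.9392.
tᵢ = 2h cos θ_c/V₁ ⇒ h = tᵢ·V₁/(2 cos θ_c) = 0.051·1322/(2·0.9392) = 35.89 m.

35.89 m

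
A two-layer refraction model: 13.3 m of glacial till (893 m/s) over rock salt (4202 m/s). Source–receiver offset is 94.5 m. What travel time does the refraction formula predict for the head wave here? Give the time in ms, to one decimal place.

51.6 ms

t = x/V₂ + 2h·√(V₂²−V₁²)/(V₁V₂).
√(V₂²−V₁²) = √(4202²−893²) = 4106.0 m/s; delay term = 2·13.3·4106.0/(893·4202) = 0.02911 s.
t = 94.5/4202 + 0.02911 = 0.05160 s.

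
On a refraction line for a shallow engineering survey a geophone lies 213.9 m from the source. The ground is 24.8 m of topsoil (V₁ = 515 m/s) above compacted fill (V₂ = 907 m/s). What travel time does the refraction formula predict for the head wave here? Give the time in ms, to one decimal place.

315.1 ms

θ_c = arcsin(V₁/V₂) = arcsin(515/907) = 34.60°, cos θ_c = 0.8232.
Intercept time tᵢ = 2h cos θ_c / V₁ = 2·24.8·0.8232/515 = 0.07928 s.
t = x/V₂ + tᵢ = 213.9/907 + 0.07928 = 0.31511 s.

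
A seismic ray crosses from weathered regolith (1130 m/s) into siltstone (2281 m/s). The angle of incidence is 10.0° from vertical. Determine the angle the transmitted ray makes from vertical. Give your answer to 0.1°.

Snell's law: sin θ₂ = (V₂/V₁)·sin θ₁ = (2281/1130)·sin 10.0° = 0.3505.
θ₂ = sin⁻¹(0.3505) = 20.52° (from vertical).

20.5°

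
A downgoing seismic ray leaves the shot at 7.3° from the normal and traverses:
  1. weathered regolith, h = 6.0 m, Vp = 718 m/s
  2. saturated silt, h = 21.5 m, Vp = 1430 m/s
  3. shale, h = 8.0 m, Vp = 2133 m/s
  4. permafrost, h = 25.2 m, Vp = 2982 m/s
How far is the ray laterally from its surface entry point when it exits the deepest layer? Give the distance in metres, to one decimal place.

Apply Snell's law at each interface; in layer i the horizontal offset is hᵢ·tan θᵢ.
Layer 1: θ = 7.30°; offset = 6.0·tan 7.30° = 0.769 m.
Layer 2: sin θ = 1430·sin 7.3°/718 = 0.2531, θ = 14.66°; offset = 21.5·tan 14.66° = 5.624 m.
Layer 3: sin θ = 2133·sin 7.3°/718 = 0.3775, θ = 22.18°; offset = 8.0·tan 22.18° = 3.261 m.
Layer 4: sin θ = 2982·sin 7.3°/718 = 0.5277, θ = 31.85°; offset = 25.2·tan 31.85° = 15.656 m.
Summing the layer offsets gives 25.310 m.

25.3 m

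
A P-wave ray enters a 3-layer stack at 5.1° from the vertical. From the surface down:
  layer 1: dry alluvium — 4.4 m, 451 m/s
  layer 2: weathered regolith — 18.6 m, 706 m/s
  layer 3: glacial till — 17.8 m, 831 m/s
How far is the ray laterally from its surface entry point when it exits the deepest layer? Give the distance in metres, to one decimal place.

Apply Snell's law at each interface; in layer i the horizontal offset is hᵢ·tan θᵢ.
Layer 1: θ = 5.10°; offset = 4.4·tan 5.10° = 0.393 m.
Layer 2: sin θ = 706·sin 5.1°/451 = 0.1392, θ = 8.00°; offset = 18.6·tan 8.00° = 2.614 m.
Layer 3: sin θ = 831·sin 5.1°/451 = 0.1638, θ = 9.43°; offset = 17.8·tan 9.43° = 2.955 m.
Σ offsets = 5.962 m.

6.0 m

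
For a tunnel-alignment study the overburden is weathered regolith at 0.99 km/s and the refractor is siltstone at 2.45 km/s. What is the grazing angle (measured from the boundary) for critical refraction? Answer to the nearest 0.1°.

66.2°

Critical incidence: sin θ_c = V₁/V₂ = 0.99/2.45 = 0.4041.
θ_c = arcsin 0.4041 = 23.83°.
Measured from the interface: 90° − 23.83° = 66.17°.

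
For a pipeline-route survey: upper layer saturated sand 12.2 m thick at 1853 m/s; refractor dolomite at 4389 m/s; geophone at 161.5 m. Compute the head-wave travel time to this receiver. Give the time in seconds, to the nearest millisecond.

θ_c = arcsin(V₁/V₂) = arcsin(1853/4389) = 24.97°, cos θ_c = 0.9065.
Intercept time tᵢ = 2h cos θ_c / V₁ = 2·12.2·0.9065/1853 = 0.01194 s.
t = x/V₂ + tᵢ = 161.5/4389 + 0.01194 = 0.04873 s.

0.049 s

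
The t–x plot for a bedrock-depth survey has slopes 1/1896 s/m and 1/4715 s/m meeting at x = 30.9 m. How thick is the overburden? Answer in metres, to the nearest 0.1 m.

x_cross = 2h·√((V₂+V₁)/(V₂−V₁)) → h = x_cross / (2·√((V₂+V₁)/(V₂−V₁))).
√((V₂+V₁)/(V₂−V₁)) = √((4715+1896)/(4715−1896)) = 1.5314.
h = 30.9 / (2·1.5314) = 10.09 m.

10.1 m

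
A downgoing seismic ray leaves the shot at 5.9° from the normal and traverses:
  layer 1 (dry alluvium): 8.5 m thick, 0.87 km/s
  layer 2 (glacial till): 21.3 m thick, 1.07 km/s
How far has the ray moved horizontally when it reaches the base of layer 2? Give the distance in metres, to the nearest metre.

4 m

Apply Snell's law at each interface; in layer i the horizontal offset is hᵢ·tan θᵢ.
Layer 1: θ = 5.90°; offset = 8.5·tan 5.90° = 0.878 m.
Layer 2: sin θ = 1.07·sin 5.9°/0.87 = 0.1264, θ = 7.26°; offset = 21.3·tan 7.26° = 2.715 m.
Total horizontal offset = 3.593 m.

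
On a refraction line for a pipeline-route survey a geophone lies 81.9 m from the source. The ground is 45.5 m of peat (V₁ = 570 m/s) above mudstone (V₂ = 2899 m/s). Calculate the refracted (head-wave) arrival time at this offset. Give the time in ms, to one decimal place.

t = x/V₂ + 2h·√(V₂²−V₁²)/(V₁V₂).
√(V₂²−V₁²) = √(2899²−570²) = 2842.4 m/s; delay term = 2·45.5·2842.4/(570·2899) = 0.15653 s.
t = 81.9/2899 + 0.15653 = 0.18478 s.

184.8 ms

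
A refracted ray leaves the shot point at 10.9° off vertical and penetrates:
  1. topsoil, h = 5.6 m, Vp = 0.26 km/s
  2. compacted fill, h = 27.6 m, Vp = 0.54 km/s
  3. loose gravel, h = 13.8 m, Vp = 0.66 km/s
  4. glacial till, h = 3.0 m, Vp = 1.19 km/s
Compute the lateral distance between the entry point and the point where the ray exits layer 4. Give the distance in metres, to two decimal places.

p = sin θ₁/V₁ = sin 10.9°/0.26 = 7.2729e-01 s/km is conserved through the stack.
Layer 1: θ = 10.90°; offset = 5.6·tan 10.90° = 1.0784 m.
Layer 2: sin θ = p·0.54 = 0.3927 → θ = 23.12°; offset = 27.6·tan 23.12° = 11.7866 m.
Layer 3: sin θ = p·0.66 = 0.4800 → θ = 28.69°; offset = 13.8·tan 28.69° = 7.5509 m.
Layer 4: sin θ = p·1.19 = 0.8655 → θ = 59.94°; offset = 3.0·tan 59.94° = 5.1830 m.
Summing the layer offsets gives 25.5989 m.

25.60 m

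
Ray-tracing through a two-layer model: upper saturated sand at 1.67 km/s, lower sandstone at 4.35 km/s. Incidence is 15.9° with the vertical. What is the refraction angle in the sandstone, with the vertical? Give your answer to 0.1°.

Snell's law: sin θ₂ = (V₂/V₁)·sin θ₁ = (4.35/1.67)·sin 15.9° = 0.7136.
θ₂ = sin⁻¹(0.7136) = 45.53° (from vertical).

45.5°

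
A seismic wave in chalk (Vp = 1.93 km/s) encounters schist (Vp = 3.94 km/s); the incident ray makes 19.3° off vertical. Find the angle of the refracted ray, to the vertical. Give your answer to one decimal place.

42.4°

Snell's law: sin θ₂ = (V₂/V₁)·sin θ₁ = (3.94/1.93)·sin 19.3° = 0.6747.
θ₂ = sin⁻¹(0.6747) = 42.43° (from vertical).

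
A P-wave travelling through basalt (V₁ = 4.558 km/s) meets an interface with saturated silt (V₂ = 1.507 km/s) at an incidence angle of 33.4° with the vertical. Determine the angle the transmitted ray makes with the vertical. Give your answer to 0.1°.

10.5°

sin θ₁/V₁ = sin θ₂/V₂ ⇒ sin θ₂ = 1.507·sin 33.4°/4.558 = 1.507·0.5505/4.558 = 0.1820.
θ₂ = arcsin 0.1820 = 10.49° from the normal.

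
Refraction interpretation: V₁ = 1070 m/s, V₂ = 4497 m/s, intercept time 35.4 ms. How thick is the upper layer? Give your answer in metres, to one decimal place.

θ_c = arcsin(1070/4497) = 13.76°; cos θ_c = 0.9713.
tᵢ = 2h cos θ_c/V₁ ⇒ h = tᵢ·V₁/(2 cos θ_c) = 0.0354·1070/(2·0.9713) = 19.50 m.

19.5 m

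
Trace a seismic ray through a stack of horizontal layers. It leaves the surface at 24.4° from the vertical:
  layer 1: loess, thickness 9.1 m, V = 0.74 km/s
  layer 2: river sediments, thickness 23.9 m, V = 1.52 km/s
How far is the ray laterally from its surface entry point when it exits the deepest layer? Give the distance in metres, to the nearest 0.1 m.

42.5 m

Ray parameter p = sin 24.4° / 0.74 km/s = 5.5825e-01 s/km.
Layer 1: θ = 24.40°; offset = 9.1·tan 24.40° = 4.128 m.
Layer 2: sin θ = p·1.52 = 0.8485 → θ = 58.05°; offset = 23.9·tan 58.05° = 38.327 m.
Total horizontal offset = 42.455 m.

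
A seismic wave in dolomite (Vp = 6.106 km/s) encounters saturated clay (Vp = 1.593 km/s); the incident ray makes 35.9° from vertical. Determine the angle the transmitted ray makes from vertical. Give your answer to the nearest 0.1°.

8.8°

sin θ₁/V₁ = sin θ₂/V₂ ⇒ sin θ₂ = 1.593·sin 35.9°/6.106 = 1.593·0.5864/6.106 = 0.1530.
θ₂ = sin⁻¹(0.1530) = 8.80° (from vertical).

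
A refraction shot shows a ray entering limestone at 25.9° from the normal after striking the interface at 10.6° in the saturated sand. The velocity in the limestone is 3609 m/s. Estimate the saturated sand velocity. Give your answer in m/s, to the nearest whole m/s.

1520 m/s

Snell's law: sin 10.6°/V₁ = sin 25.9°/V₂.
V₁ = V₂·sin 10.6°/sin 25.9° = 3609 × 0.4211 = 1519.87 m/s.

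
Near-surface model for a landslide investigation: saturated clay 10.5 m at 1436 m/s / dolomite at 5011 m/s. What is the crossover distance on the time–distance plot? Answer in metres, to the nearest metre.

28 m

x_cross = 2h·√((V₂+V₁)/(V₂−V₁)).
(V₂+V₁)/(V₂−V₁) = (5011+1436)/(5011−1436) = 1.8034; √ = 1.3429.
x_cross = 2·10.5·1.3429 = 28.20 m.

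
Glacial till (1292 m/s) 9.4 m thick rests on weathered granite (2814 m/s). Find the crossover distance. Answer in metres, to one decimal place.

30.9 m

θ_c = arcsin(1292/2814) = 27.33°, so cos θ_c = 0.8884 and tᵢ = 2h cos θ_c/V₁ = 0.0129 s.
At crossover x/V₁ = x/V₂ + tᵢ ⇒ x = tᵢ/(1/V₁ − 1/V₂) = 0.01293/(7.7399e-04 − 3.5537e-04) = 30.88 m.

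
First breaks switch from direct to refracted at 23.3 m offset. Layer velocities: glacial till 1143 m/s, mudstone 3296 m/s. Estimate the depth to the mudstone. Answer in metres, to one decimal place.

8.1 m

x_cross = 2h·√((V₂+V₁)/(V₂−V₁)) → h = x_cross / (2·√((V₂+V₁)/(V₂−V₁))).
√((V₂+V₁)/(V₂−V₁)) = √((3296+1143)/(3296−1143)) = 1.4359.
h = 23.3 / (2·1.4359) = 8.11 m.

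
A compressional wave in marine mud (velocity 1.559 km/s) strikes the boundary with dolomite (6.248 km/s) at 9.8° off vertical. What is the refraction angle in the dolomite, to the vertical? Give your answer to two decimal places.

43.01°

sin θ₁/V₁ = sin θ₂/V₂ ⇒ sin θ₂ = 6.248·sin 9.8°/1.559 = 6.248·0.1702/1.559 = 0.6821.
θ₂ = arcsin 0.6821 = 43.01° from the normal.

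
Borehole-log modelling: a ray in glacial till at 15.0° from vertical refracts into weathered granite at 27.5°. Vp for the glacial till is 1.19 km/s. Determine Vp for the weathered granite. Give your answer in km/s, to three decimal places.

2.123 km/s

sin 15.0° = 0.2588; sin 27.5° = 0.4617.
V₂ = V₁·(sin θ₂/sin θ₁) = 1.19·(0.4617/0.2588) = 2.123 km/s.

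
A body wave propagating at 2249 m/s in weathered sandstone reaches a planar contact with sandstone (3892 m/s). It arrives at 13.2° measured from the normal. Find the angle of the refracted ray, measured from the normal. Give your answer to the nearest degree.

23°

Snell's law: sin θ₂ = (V₂/V₁)·sin θ₁ = (3892/2249)·sin 13.2° = 0.3952.
θ₂ = sin⁻¹(0.3952) = 23.28° (from vertical).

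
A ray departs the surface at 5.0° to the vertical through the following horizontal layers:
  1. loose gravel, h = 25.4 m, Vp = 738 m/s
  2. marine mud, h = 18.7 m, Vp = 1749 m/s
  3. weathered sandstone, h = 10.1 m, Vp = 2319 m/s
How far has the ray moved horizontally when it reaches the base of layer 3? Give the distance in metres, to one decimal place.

Apply Snell's law at each interface; in layer i the horizontal offset is hᵢ·tan θᵢ.
Layer 1: θ = 5.00°; offset = 25.4·tan 5.00° = 2.222 m.
Layer 2: sin θ = 1749·sin 5.0°/738 = 0.2066, θ = 11.92°; offset = 18.7·tan 11.92° = 3.948 m.
Layer 3: sin θ = 2319·sin 5.0°/738 = 0.2739, θ = 15.89°; offset = 10.1·tan 15.89° = 2.876 m.
Total horizontal offset = 9.046 m.

9.0 m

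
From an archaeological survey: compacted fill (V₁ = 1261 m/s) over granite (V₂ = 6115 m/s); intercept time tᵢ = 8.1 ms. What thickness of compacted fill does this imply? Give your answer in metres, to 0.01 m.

h = tᵢ·V₁·V₂ / (2·√(V₂²−V₁²)).
√(V₂²−V₁²) = √(6115² − 1261²) = 5983.6 m/s.
h = 0.0081 s × 1261 × 6115 / (2 × 5983.6) = 5.22 m.

5.22 m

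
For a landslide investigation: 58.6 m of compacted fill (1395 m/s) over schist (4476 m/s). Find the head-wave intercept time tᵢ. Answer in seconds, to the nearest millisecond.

0.080 s

θ_c = arcsin(V₁/V₂) = arcsin(1395/4476) = 18.16°; cos θ_c = 0.9502.
tᵢ = 2h·cos θ_c / V₁ = 2·58.6·0.9502 / 1395 = 0.07983 s.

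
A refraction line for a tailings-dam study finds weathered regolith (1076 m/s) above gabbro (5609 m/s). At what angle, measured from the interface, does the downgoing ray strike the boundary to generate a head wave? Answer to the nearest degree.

79°

At critical incidence the refracted ray runs along the interface (θ₂ = 90°), so sin θ_c = V₁/V₂.
θ_c = arcsin(1076/5609) = arcsin 0.1918 = 11.06°.
Measured from the interface: 90° − 11.06° = 78.94°.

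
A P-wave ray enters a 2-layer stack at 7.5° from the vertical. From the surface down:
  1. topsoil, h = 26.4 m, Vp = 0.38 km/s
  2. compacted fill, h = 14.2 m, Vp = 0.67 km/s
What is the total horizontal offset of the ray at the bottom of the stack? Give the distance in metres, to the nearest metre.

7 m

Apply Snell's law at each interface; in layer i the horizontal offset is hᵢ·tan θᵢ.
Layer 1: θ = 7.50°; offset = 26.4·tan 7.50° = 3.476 m.
Layer 2: sin θ = 0.67·sin 7.5°/0.38 = 0.2301, θ = 13.31°; offset = 14.2·tan 13.31° = 3.358 m.
Σ offsets = 6.834 m.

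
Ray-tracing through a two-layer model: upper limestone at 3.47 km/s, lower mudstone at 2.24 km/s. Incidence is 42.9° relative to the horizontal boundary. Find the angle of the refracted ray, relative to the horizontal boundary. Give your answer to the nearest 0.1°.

Angle from the normal: 90° − 42.9° = 47.1°.
Snell's law: sin θ₂ = (V₂/V₁)·sin θ₁ = (2.24/3.47)·sin 47.1° = 0.4729.
θ₂ = sin⁻¹(0.4729) = 28.22° (from vertical).
From the interface: 90° − 28.22° = 61.78°.

61.8°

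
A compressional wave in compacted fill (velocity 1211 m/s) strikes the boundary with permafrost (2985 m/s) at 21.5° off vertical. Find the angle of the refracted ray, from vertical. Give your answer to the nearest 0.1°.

sin θ₁/V₁ = sin θ₂/V₂ ⇒ sin θ₂ = 2985·sin 21.5°/1211 = 2985·0.3665/1211 = 0.9034.
θ₂ = sin⁻¹(0.9034) = 64.61° (from vertical).

64.6°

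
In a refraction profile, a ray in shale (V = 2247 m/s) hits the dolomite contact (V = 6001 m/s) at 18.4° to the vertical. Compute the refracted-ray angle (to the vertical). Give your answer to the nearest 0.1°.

sin θ₁/V₁ = sin θ₂/V₂ ⇒ sin θ₂ = 6001·sin 18.4°/2247 = 6001·0.3156/2247 = 0.8430.
θ₂ = arcsin 0.8430 = 57.46° from the normal.

57.5°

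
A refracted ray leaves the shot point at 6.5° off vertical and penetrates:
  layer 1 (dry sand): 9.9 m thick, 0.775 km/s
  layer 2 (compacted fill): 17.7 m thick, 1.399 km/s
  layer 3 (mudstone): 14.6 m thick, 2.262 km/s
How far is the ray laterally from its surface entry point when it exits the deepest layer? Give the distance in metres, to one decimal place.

9.9 m

Ray parameter p = sin 6.5° / 0.775 km/s = 1.4607e-01 s/km.
Layer 1: θ = 6.50°; offset = 9.9·tan 6.50° = 1.128 m.
Layer 2: sin θ = p·1.399 = 0.2044 → θ = 11.79°; offset = 17.7·tan 11.79° = 3.695 m.
Layer 3: sin θ = p·2.262 = 0.3304 → θ = 19.29°; offset = 14.6·tan 19.29° = 5.111 m.
Σ offsets = 9.934 m.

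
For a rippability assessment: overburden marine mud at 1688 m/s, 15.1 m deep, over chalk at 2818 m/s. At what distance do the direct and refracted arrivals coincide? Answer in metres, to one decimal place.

θ_c = arcsin(1688/2818) = 36.80°, so cos θ_c = 0.8007 and tᵢ = 2h cos θ_c/V₁ = 0.0143 s.
At crossover x/V₁ = x/V₂ + tᵢ ⇒ x = tᵢ/(1/V₁ − 1/V₂) = 0.01433/(5.9242e-04 − 3.5486e-04) = 60.31 m.

60.3 m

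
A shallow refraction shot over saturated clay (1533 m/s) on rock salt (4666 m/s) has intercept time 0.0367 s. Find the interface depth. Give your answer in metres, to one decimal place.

29.8 m

h = tᵢ·V₁·V₂ / (2·√(V₂²−V₁²)).
√(V₂²−V₁²) = √(4666² − 1533²) = 4407.0 m/s.
h = 0.0367 s × 1533 × 4666 / (2 × 4407.0) = 29.78 m.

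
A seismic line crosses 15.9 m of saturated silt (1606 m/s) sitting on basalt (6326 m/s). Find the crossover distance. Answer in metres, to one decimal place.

x_cross = 2h·√((V₂+V₁)/(V₂−V₁)).
(V₂+V₁)/(V₂−V₁) = (6326+1606)/(6326−1606) = 1.6805; √ = 1.2963.
x_cross = 2·15.9·1.2963 = 41.22 m.

41.2 m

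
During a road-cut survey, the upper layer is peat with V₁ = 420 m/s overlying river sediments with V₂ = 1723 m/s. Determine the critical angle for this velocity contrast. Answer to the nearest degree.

At critical incidence the refracted ray runs along the interface (θ₂ = 90°), so sin θ_c = V₁/V₂.
θ_c = arcsin(420/1723) = arcsin 0.2438 = 14.11°.

14°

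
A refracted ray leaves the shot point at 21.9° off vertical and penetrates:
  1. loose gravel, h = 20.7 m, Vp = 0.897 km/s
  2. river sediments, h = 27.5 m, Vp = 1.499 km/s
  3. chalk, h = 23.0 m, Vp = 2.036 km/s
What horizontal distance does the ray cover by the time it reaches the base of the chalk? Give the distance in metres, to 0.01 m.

66.83 m

Ray parameter p = sin 21.9° / 0.897 km/s = 4.1582e-01 s/km.
Layer 1: θ = 21.90°; offset = 20.7·tan 21.90° = 8.3213 m.
Layer 2: sin θ = p·1.499 = 0.6233 → θ = 38.56°; offset = 27.5·tan 38.56° = 21.9202 m.
Layer 3: sin θ = p·2.036 = 0.8466 → θ = 57.84°; offset = 23.0·tan 57.84° = 36.5858 m.
Total horizontal offset = 66.8273 m.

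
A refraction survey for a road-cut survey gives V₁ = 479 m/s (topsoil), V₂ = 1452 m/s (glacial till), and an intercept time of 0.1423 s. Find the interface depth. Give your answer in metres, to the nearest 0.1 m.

h = tᵢ·V₁·V₂ / (2·√(V₂²−V₁²)).
√(V₂²−V₁²) = √(1452² − 479²) = 1370.7 m/s.
h = 0.1423 s × 479 × 1452 / (2 × 1370.7) = 36.10 m.

36.1 m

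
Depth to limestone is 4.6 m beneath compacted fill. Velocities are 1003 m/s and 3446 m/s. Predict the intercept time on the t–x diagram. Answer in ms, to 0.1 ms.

8.8 ms

tᵢ = 2h·√(V₂²−V₁²)/(V₁V₂).
√(V₂²−V₁²) = √(3446²−1003²) = 3296.8 m/s.
tᵢ = 2·4.6·3296.8/(1003·3446) = 0.00878 s.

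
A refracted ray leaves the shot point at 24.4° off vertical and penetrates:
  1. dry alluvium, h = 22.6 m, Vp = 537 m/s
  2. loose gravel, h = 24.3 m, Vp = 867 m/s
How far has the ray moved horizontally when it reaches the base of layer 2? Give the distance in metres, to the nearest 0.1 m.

32.0 m

p = sin θ₁/V₁ = sin 24.4°/537 = 7.6928e-04 s/m is conserved through the stack.
Layer 1: θ = 24.40°; offset = 22.6·tan 24.40° = 10.252 m.
Layer 2: sin θ = p·867 = 0.6670 → θ = 41.83°; offset = 24.3·tan 41.83° = 21.752 m.
Σ offsets = 32.004 m.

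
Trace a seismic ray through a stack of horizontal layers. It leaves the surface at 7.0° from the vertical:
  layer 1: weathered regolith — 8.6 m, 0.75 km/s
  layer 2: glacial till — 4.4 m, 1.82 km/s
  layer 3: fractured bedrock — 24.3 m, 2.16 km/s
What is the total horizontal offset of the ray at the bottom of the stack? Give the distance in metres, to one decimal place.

11.5 m

Apply Snell's law at each interface; in layer i the horizontal offset is hᵢ·tan θᵢ.
Layer 1: θ = 7.00°; offset = 8.6·tan 7.00° = 1.056 m.
Layer 2: sin θ = 1.82·sin 7.0°/0.75 = 0.2957, θ = 17.20°; offset = 4.4·tan 17.20° = 1.362 m.
Layer 3: sin θ = 2.16·sin 7.0°/0.75 = 0.3510, θ = 20.55°; offset = 24.3·tan 20.55° = 9.108 m.
Σ offsets = 11.526 m.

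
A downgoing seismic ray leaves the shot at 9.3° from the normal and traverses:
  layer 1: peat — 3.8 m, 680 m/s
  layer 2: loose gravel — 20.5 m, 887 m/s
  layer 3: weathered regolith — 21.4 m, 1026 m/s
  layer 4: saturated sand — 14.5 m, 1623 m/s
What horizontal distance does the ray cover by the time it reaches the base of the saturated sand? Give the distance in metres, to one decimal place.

16.5 m

Ray parameter p = sin 9.3° / 680 m/s = 2.3765e-04 s/m.
Layer 1: θ = 9.30°; offset = 3.8·tan 9.30° = 0.622 m.
Layer 2: sin θ = p·887 = 0.2108 → θ = 12.17°; offset = 20.5·tan 12.17° = 4.421 m.
Layer 3: sin θ = p·1026 = 0.2438 → θ = 14.11°; offset = 21.4·tan 14.11° = 5.380 m.
Layer 4: sin θ = p·1623 = 0.3857 → θ = 22.69°; offset = 14.5·tan 22.69° = 6.062 m.
Summing the layer offsets gives 16.485 m.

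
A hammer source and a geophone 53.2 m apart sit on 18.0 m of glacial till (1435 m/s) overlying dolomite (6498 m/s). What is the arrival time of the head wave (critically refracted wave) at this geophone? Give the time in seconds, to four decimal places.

0.0327 s

θ_c = arcsin(V₁/V₂) = arcsin(1435/6498) = 12.76°, cos θ_c = 0.9753.
Intercept time tᵢ = 2h cos θ_c / V₁ = 2·18.0·0.9753/1435 = 0.02447 s.
t = x/V₂ + tᵢ = 53.2/6498 + 0.02447 = 0.03265 s.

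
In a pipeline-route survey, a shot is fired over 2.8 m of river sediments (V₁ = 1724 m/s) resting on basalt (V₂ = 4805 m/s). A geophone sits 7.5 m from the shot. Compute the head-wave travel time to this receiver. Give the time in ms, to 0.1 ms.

t = x/V₂ + 2h·√(V₂²−V₁²)/(V₁V₂).
√(V₂²−V₁²) = √(4805²−1724²) = 4485.1 m/s; delay term = 2·2.8·4485.1/(1724·4805) = 0.00303 s.
t = 7.5/4805 + 0.00303 = 0.00459 s.

4.6 ms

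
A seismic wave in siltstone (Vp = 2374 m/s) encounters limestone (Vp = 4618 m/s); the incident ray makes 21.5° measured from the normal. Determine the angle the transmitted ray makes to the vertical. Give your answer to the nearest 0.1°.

45.5°

sin θ₁/V₁ = sin θ₂/V₂ ⇒ sin θ₂ = 4618·sin 21.5°/2374 = 4618·0.3665/2374 = 0.7129.
θ₂ = sin⁻¹(0.7129) = 45.47° (from vertical).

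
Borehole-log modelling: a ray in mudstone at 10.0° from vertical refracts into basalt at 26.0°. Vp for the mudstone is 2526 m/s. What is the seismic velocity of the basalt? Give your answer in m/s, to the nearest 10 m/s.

6380 m/s

sin 10.0° = 0.1736; sin 26.0° = 0.4384.
V₂ = V₁·(sin θ₂/sin θ₁) = 2526·(0.4384/0.1736) = 6376.83 m/s.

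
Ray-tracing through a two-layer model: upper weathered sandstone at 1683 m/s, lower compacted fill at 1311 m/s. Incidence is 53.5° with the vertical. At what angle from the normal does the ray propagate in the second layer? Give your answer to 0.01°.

38.77°

Snell's law: sin θ₂ = (V₂/V₁)·sin θ₁ = (1311/1683)·sin 53.5° = 0.6262.
θ₂ = sin⁻¹(0.6262) = 38.77° (from vertical).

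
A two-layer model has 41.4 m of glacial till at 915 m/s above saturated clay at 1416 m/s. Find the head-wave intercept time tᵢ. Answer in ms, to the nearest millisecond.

69 ms

tᵢ = 2h·√(V₂²−V₁²)/(V₁V₂).
√(V₂²−V₁²) = √(1416²−915²) = 1080.7 m/s.
tᵢ = 2·41.4·1080.7/(915·1416) = 0.06906 s.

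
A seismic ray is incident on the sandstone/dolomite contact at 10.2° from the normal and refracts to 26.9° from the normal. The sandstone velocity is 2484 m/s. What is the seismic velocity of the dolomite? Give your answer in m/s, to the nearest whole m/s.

Snell's law: sin 10.2°/V₁ = sin 26.9°/V₂.
V₂ = V₁·sin 26.9°/sin 10.2° = 2484 × 2.5549 = 6346.38 m/s.

6346 m/s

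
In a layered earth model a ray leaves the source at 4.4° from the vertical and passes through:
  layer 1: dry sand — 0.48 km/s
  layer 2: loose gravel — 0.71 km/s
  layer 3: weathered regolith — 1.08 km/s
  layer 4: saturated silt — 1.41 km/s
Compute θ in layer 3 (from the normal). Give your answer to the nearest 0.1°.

9.9°

Ray parameter p = sin 4.4° / 0.48 = 1.5983e-01 s/km.
sin θ_3 = p·V_3 = 1.5983e-01 × 1.08 = 0.1726.
θ_3 = 9.94° from the vertical.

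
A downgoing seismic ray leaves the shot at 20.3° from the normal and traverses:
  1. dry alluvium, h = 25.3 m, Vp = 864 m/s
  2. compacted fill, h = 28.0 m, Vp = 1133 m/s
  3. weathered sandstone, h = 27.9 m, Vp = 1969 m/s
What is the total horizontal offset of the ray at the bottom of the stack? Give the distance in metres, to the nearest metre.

p = sin θ₁/V₁ = sin 20.3°/864 = 4.0155e-04 s/m is conserved through the stack.
Layer 1: θ = 20.30°; offset = 25.3·tan 20.30° = 9.359 m.
Layer 2: sin θ = p·1133 = 0.4550 → θ = 27.06°; offset = 28.0·tan 27.06° = 14.305 m.
Layer 3: sin θ = p·1969 = 0.7906 → θ = 52.25°; offset = 27.9·tan 52.25° = 36.028 m.
Σ offsets = 59.691 m.

60 m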